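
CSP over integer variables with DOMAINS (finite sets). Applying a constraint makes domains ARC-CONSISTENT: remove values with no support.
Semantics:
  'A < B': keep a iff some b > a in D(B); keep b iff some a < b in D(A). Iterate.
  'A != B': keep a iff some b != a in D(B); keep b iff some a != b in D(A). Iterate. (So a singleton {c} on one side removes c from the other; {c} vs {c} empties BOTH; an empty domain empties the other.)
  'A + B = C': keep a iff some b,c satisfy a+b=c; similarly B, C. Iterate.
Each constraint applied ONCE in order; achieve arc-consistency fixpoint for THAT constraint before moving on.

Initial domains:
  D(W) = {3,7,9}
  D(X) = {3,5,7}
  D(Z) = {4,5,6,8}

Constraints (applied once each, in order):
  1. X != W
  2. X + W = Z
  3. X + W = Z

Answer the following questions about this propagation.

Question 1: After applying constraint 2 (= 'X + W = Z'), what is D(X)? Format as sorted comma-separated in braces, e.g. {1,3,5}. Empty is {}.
Answer: {3,5}

Derivation:
Constraint 1 (X != W) on D(X)={3,5,7} D(W)={3,7,9}: no change
Constraint 2 (X + W = Z) on D(X)={3,5,7} D(W)={3,7,9} D(Z)={4,5,6,8}: X {3,5,7}->{3,5}; W {3,7,9}->{3}; Z {4,5,6,8}->{6,8}
So after constraint 2: D(X) = {3,5}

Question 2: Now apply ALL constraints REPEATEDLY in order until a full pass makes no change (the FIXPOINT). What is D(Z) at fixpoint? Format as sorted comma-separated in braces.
pass 0 (initial): D(Z)={4,5,6,8}
pass 1: W {3,7,9}->{3}; X {3,5,7}->{3,5}; Z {4,5,6,8}->{6,8}
pass 2: X {3,5}->{5}; Z {6,8}->{8}
pass 3: no change
Fixpoint after 3 passes: D(Z) = {8}

Answer: {8}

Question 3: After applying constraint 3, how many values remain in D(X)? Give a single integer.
Answer: 2

Derivation:
Constraint 1 (X != W) on D(X)={3,5,7} D(W)={3,7,9}: no change
Constraint 2 (X + W = Z) on D(X)={3,5,7} D(W)={3,7,9} D(Z)={4,5,6,8}: X {3,5,7}->{3,5}; W {3,7,9}->{3}; Z {4,5,6,8}->{6,8}
Constraint 3 (X + W = Z) on D(X)={3,5} D(W)={3} D(Z)={6,8}: no change
So after constraint 3: D(X)={3,5}, size = 2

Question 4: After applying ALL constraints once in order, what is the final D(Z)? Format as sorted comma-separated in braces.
Constraint 1 (X != W) on D(X)={3,5,7} D(W)={3,7,9}: no change
Constraint 2 (X + W = Z) on D(X)={3,5,7} D(W)={3,7,9} D(Z)={4,5,6,8}: X {3,5,7}->{3,5}; W {3,7,9}->{3}; Z {4,5,6,8}->{6,8}
Constraint 3 (X + W = Z) on D(X)={3,5} D(W)={3} D(Z)={6,8}: no change
So after all 3 constraints: D(Z) = {6,8}

Answer: {6,8}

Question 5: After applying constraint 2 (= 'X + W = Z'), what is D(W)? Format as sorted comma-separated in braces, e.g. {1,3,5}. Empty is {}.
Constraint 1 (X != W) on D(X)={3,5,7} D(W)={3,7,9}: no change
Constraint 2 (X + W = Z) on D(X)={3,5,7} D(W)={3,7,9} D(Z)={4,5,6,8}: X {3,5,7}->{3,5}; W {3,7,9}->{3}; Z {4,5,6,8}->{6,8}
So after constraint 2: D(W) = {3}

Answer: {3}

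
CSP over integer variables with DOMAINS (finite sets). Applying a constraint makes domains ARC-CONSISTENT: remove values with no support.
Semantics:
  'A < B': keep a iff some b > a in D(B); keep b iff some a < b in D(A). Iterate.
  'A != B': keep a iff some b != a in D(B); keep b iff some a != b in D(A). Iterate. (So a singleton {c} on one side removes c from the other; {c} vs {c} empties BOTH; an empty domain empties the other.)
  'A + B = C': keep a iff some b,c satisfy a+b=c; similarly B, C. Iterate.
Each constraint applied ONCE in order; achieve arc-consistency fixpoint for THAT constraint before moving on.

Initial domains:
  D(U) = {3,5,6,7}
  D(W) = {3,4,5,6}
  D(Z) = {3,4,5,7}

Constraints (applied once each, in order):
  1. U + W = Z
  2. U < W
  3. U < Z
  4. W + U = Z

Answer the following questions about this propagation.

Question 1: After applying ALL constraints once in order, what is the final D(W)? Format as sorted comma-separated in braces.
Constraint 1 (U + W = Z) on D(U)={3,5,6,7} D(W)={3,4,5,6} D(Z)={3,4,5,7}: U {3,5,6,7}->{3}; W {3,4,5,6}->{4}; Z {3,4,5,7}->{7}
Constraint 2 (U < W) on D(U)={3} D(W)={4}: no change
Constraint 3 (U < Z) on D(U)={3} D(Z)={7}: no change
Constraint 4 (W + U = Z) on D(W)={4} D(U)={3} D(Z)={7}: no change
So after all 4 constraints: D(W) = {4}

Answer: {4}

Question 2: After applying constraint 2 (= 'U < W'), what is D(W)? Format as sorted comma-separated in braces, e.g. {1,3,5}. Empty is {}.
Constraint 1 (U + W = Z) on D(U)={3,5,6,7} D(W)={3,4,5,6} D(Z)={3,4,5,7}: U {3,5,6,7}->{3}; W {3,4,5,6}->{4}; Z {3,4,5,7}->{7}
Constraint 2 (U < W) on D(U)={3} D(W)={4}: no change
So after constraint 2: D(W) = {4}

Answer: {4}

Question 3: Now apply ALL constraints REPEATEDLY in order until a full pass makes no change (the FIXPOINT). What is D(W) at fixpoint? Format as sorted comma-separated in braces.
Answer: {4}

Derivation:
pass 0 (initial): D(W)={3,4,5,6}
pass 1: U {3,5,6,7}->{3}; W {3,4,5,6}->{4}; Z {3,4,5,7}->{7}
pass 2: no change
Fixpoint after 2 passes: D(W) = {4}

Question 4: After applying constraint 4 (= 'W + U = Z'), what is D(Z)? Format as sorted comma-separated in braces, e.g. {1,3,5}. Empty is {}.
Constraint 1 (U + W = Z) on D(U)={3,5,6,7} D(W)={3,4,5,6} D(Z)={3,4,5,7}: U {3,5,6,7}->{3}; W {3,4,5,6}->{4}; Z {3,4,5,7}->{7}
Constraint 2 (U < W) on D(U)={3} D(W)={4}: no change
Constraint 3 (U < Z) on D(U)={3} D(Z)={7}: no change
Constraint 4 (W + U = Z) on D(W)={4} D(U)={3} D(Z)={7}: no change
So after constraint 4: D(Z) = {7}

Answer: {7}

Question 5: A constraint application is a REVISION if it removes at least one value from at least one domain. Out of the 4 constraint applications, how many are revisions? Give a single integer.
Constraint 1 (U + W = Z) on D(U)={3,5,6,7} D(W)={3,4,5,6} D(Z)={3,4,5,7}: U {3,5,6,7}->{3}; W {3,4,5,6}->{4}; Z {3,4,5,7}->{7} => REVISION
Constraint 2 (U < W) on D(U)={3} D(W)={4}: no change => not a revision
Constraint 3 (U < Z) on D(U)={3} D(Z)={7}: no change => not a revision
Constraint 4 (W + U = Z) on D(W)={4} D(U)={3} D(Z)={7}: no change => not a revision
Total revisions = 1

Answer: 1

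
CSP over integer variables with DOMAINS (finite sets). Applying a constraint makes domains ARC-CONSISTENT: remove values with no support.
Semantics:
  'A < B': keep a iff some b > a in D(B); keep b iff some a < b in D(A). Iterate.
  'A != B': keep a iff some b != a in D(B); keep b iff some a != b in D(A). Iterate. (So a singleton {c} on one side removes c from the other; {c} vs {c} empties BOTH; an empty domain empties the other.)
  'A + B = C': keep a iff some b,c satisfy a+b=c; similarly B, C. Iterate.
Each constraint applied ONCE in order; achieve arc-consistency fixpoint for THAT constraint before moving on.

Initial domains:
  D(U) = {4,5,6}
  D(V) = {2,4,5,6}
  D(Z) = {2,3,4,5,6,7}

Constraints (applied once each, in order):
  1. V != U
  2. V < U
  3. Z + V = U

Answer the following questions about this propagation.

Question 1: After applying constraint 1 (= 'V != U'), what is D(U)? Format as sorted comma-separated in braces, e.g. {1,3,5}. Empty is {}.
Constraint 1 (V != U) on D(V)={2,4,5,6} D(U)={4,5,6}: no change
So after constraint 1: D(U) = {4,5,6}

Answer: {4,5,6}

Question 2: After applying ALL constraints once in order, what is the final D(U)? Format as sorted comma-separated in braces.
Answer: {4,5,6}

Derivation:
Constraint 1 (V != U) on D(V)={2,4,5,6} D(U)={4,5,6}: no change
Constraint 2 (V < U) on D(V)={2,4,5,6} D(U)={4,5,6}: V {2,4,5,6}->{2,4,5}
Constraint 3 (Z + V = U) on D(Z)={2,3,4,5,6,7} D(V)={2,4,5} D(U)={4,5,6}: Z {2,3,4,5,6,7}->{2,3,4}; V {2,4,5}->{2,4}
So after all 3 constraints: D(U) = {4,5,6}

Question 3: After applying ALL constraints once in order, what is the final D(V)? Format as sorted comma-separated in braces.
Answer: {2,4}

Derivation:
Constraint 1 (V != U) on D(V)={2,4,5,6} D(U)={4,5,6}: no change
Constraint 2 (V < U) on D(V)={2,4,5,6} D(U)={4,5,6}: V {2,4,5,6}->{2,4,5}
Constraint 3 (Z + V = U) on D(Z)={2,3,4,5,6,7} D(V)={2,4,5} D(U)={4,5,6}: Z {2,3,4,5,6,7}->{2,3,4}; V {2,4,5}->{2,4}
So after all 3 constraints: D(V) = {2,4}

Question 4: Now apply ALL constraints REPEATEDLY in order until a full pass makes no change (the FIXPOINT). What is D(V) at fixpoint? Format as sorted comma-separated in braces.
pass 0 (initial): D(V)={2,4,5,6}
pass 1: V {2,4,5,6}->{2,4}; Z {2,3,4,5,6,7}->{2,3,4}
pass 2: no change
Fixpoint after 2 passes: D(V) = {2,4}

Answer: {2,4}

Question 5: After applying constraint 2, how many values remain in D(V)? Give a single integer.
Answer: 3

Derivation:
Constraint 1 (V != U) on D(V)={2,4,5,6} D(U)={4,5,6}: no change
Constraint 2 (V < U) on D(V)={2,4,5,6} D(U)={4,5,6}: V {2,4,5,6}->{2,4,5}
So after constraint 2: D(V)={2,4,5}, size = 3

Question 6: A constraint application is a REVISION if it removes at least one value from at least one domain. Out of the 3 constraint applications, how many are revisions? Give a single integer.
Constraint 1 (V != U) on D(V)={2,4,5,6} D(U)={4,5,6}: no change => not a revision
Constraint 2 (V < U) on D(V)={2,4,5,6} D(U)={4,5,6}: V {2,4,5,6}->{2,4,5} => REVISION
Constraint 3 (Z + V = U) on D(Z)={2,3,4,5,6,7} D(V)={2,4,5} D(U)={4,5,6}: Z {2,3,4,5,6,7}->{2,3,4}; V {2,4,5}->{2,4} => REVISION
Total revisions = 2

Answer: 2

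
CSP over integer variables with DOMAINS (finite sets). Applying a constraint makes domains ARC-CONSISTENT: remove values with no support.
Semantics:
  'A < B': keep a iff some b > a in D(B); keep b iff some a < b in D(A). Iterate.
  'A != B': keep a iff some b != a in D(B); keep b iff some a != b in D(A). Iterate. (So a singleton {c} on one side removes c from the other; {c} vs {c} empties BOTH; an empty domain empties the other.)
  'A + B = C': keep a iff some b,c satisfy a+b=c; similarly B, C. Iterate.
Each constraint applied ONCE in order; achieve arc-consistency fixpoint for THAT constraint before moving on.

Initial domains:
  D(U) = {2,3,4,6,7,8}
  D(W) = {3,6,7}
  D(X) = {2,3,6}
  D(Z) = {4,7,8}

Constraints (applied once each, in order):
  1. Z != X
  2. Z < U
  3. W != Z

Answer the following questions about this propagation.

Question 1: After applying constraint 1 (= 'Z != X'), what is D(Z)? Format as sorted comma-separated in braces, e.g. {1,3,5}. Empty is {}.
Constraint 1 (Z != X) on D(Z)={4,7,8} D(X)={2,3,6}: no change
So after constraint 1: D(Z) = {4,7,8}

Answer: {4,7,8}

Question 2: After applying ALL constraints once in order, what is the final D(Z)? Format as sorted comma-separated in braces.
Answer: {4,7}

Derivation:
Constraint 1 (Z != X) on D(Z)={4,7,8} D(X)={2,3,6}: no change
Constraint 2 (Z < U) on D(Z)={4,7,8} D(U)={2,3,4,6,7,8}: Z {4,7,8}->{4,7}; U {2,3,4,6,7,8}->{6,7,8}
Constraint 3 (W != Z) on D(W)={3,6,7} D(Z)={4,7}: no change
So after all 3 constraints: D(Z) = {4,7}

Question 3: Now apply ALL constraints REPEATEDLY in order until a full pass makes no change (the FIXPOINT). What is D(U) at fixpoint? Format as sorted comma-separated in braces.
Answer: {6,7,8}

Derivation:
pass 0 (initial): D(U)={2,3,4,6,7,8}
pass 1: U {2,3,4,6,7,8}->{6,7,8}; Z {4,7,8}->{4,7}
pass 2: no change
Fixpoint after 2 passes: D(U) = {6,7,8}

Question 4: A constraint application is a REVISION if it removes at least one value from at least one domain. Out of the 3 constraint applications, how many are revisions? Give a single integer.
Answer: 1

Derivation:
Constraint 1 (Z != X) on D(Z)={4,7,8} D(X)={2,3,6}: no change => not a revision
Constraint 2 (Z < U) on D(Z)={4,7,8} D(U)={2,3,4,6,7,8}: Z {4,7,8}->{4,7}; U {2,3,4,6,7,8}->{6,7,8} => REVISION
Constraint 3 (W != Z) on D(W)={3,6,7} D(Z)={4,7}: no change => not a revision
Total revisions = 1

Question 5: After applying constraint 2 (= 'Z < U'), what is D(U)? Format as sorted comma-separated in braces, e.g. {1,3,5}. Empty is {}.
Answer: {6,7,8}

Derivation:
Constraint 1 (Z != X) on D(Z)={4,7,8} D(X)={2,3,6}: no change
Constraint 2 (Z < U) on D(Z)={4,7,8} D(U)={2,3,4,6,7,8}: Z {4,7,8}->{4,7}; U {2,3,4,6,7,8}->{6,7,8}
So after constraint 2: D(U) = {6,7,8}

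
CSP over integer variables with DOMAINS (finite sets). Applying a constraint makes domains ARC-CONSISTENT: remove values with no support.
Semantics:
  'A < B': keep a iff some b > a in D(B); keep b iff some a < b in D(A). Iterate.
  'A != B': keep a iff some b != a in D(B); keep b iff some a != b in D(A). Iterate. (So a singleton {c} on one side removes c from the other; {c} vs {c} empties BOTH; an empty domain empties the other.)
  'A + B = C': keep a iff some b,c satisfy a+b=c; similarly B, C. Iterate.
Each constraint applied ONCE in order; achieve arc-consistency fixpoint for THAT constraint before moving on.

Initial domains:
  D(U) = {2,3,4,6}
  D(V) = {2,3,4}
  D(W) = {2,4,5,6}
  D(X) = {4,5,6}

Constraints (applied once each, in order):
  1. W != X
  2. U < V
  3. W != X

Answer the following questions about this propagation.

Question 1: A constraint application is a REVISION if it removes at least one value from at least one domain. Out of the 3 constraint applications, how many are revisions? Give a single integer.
Constraint 1 (W != X) on D(W)={2,4,5,6} D(X)={4,5,6}: no change => not a revision
Constraint 2 (U < V) on D(U)={2,3,4,6} D(V)={2,3,4}: U {2,3,4,6}->{2,3}; V {2,3,4}->{3,4} => REVISION
Constraint 3 (W != X) on D(W)={2,4,5,6} D(X)={4,5,6}: no change => not a revision
Total revisions = 1

Answer: 1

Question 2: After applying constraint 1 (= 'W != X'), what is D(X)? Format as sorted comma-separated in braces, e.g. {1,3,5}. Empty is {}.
Constraint 1 (W != X) on D(W)={2,4,5,6} D(X)={4,5,6}: no change
So after constraint 1: D(X) = {4,5,6}

Answer: {4,5,6}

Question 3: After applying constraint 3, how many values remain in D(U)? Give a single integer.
Constraint 1 (W != X) on D(W)={2,4,5,6} D(X)={4,5,6}: no change
Constraint 2 (U < V) on D(U)={2,3,4,6} D(V)={2,3,4}: U {2,3,4,6}->{2,3}; V {2,3,4}->{3,4}
Constraint 3 (W != X) on D(W)={2,4,5,6} D(X)={4,5,6}: no change
So after constraint 3: D(U)={2,3}, size = 2

Answer: 2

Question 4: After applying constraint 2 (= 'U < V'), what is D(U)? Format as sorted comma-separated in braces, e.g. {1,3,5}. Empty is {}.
Answer: {2,3}

Derivation:
Constraint 1 (W != X) on D(W)={2,4,5,6} D(X)={4,5,6}: no change
Constraint 2 (U < V) on D(U)={2,3,4,6} D(V)={2,3,4}: U {2,3,4,6}->{2,3}; V {2,3,4}->{3,4}
So after constraint 2: D(U) = {2,3}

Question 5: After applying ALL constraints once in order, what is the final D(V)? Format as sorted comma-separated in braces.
Constraint 1 (W != X) on D(W)={2,4,5,6} D(X)={4,5,6}: no change
Constraint 2 (U < V) on D(U)={2,3,4,6} D(V)={2,3,4}: U {2,3,4,6}->{2,3}; V {2,3,4}->{3,4}
Constraint 3 (W != X) on D(W)={2,4,5,6} D(X)={4,5,6}: no change
So after all 3 constraints: D(V) = {3,4}

Answer: {3,4}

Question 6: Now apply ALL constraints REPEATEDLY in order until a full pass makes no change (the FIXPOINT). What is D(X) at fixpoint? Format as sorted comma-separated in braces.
Answer: {4,5,6}

Derivation:
pass 0 (initial): D(X)={4,5,6}
pass 1: U {2,3,4,6}->{2,3}; V {2,3,4}->{3,4}
pass 2: no change
Fixpoint after 2 passes: D(X) = {4,5,6}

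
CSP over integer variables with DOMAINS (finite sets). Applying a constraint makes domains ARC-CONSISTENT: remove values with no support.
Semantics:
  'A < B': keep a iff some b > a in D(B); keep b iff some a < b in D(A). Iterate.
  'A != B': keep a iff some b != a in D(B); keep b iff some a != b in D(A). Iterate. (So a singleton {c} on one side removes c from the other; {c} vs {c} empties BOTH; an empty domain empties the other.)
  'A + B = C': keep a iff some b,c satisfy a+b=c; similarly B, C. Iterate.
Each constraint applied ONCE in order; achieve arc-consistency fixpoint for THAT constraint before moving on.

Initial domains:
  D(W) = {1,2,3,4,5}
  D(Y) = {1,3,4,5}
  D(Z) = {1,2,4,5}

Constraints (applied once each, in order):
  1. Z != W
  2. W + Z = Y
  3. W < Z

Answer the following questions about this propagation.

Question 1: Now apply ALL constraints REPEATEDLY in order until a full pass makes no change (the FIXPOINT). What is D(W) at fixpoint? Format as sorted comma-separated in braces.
pass 0 (initial): D(W)={1,2,3,4,5}
pass 1: W {1,2,3,4,5}->{1,2,3}; Y {1,3,4,5}->{3,4,5}; Z {1,2,4,5}->{2,4}
pass 2: no change
Fixpoint after 2 passes: D(W) = {1,2,3}

Answer: {1,2,3}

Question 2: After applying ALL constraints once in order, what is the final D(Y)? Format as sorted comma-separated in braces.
Constraint 1 (Z != W) on D(Z)={1,2,4,5} D(W)={1,2,3,4,5}: no change
Constraint 2 (W + Z = Y) on D(W)={1,2,3,4,5} D(Z)={1,2,4,5} D(Y)={1,3,4,5}: W {1,2,3,4,5}->{1,2,3,4}; Z {1,2,4,5}->{1,2,4}; Y {1,3,4,5}->{3,4,5}
Constraint 3 (W < Z) on D(W)={1,2,3,4} D(Z)={1,2,4}: W {1,2,3,4}->{1,2,3}; Z {1,2,4}->{2,4}
So after all 3 constraints: D(Y) = {3,4,5}

Answer: {3,4,5}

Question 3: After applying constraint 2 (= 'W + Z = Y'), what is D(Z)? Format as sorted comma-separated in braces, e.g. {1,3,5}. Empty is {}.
Answer: {1,2,4}

Derivation:
Constraint 1 (Z != W) on D(Z)={1,2,4,5} D(W)={1,2,3,4,5}: no change
Constraint 2 (W + Z = Y) on D(W)={1,2,3,4,5} D(Z)={1,2,4,5} D(Y)={1,3,4,5}: W {1,2,3,4,5}->{1,2,3,4}; Z {1,2,4,5}->{1,2,4}; Y {1,3,4,5}->{3,4,5}
So after constraint 2: D(Z) = {1,2,4}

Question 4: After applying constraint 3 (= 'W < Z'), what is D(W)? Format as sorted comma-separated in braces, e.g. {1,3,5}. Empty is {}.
Constraint 1 (Z != W) on D(Z)={1,2,4,5} D(W)={1,2,3,4,5}: no change
Constraint 2 (W + Z = Y) on D(W)={1,2,3,4,5} D(Z)={1,2,4,5} D(Y)={1,3,4,5}: W {1,2,3,4,5}->{1,2,3,4}; Z {1,2,4,5}->{1,2,4}; Y {1,3,4,5}->{3,4,5}
Constraint 3 (W < Z) on D(W)={1,2,3,4} D(Z)={1,2,4}: W {1,2,3,4}->{1,2,3}; Z {1,2,4}->{2,4}
So after constraint 3: D(W) = {1,2,3}

Answer: {1,2,3}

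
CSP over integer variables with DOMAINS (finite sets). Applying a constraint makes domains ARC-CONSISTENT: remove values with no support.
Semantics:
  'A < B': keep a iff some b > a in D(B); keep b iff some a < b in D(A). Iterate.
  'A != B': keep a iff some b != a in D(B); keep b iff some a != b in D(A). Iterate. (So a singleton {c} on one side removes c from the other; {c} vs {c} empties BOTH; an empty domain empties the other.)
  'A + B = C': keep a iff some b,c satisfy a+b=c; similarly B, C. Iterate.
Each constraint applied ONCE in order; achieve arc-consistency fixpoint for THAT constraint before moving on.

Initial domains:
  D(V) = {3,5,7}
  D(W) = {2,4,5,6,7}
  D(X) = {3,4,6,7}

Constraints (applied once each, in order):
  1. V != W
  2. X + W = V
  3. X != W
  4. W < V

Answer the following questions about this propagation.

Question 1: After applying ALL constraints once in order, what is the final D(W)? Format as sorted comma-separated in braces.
Constraint 1 (V != W) on D(V)={3,5,7} D(W)={2,4,5,6,7}: no change
Constraint 2 (X + W = V) on D(X)={3,4,6,7} D(W)={2,4,5,6,7} D(V)={3,5,7}: X {3,4,6,7}->{3}; W {2,4,5,6,7}->{2,4}; V {3,5,7}->{5,7}
Constraint 3 (X != W) on D(X)={3} D(W)={2,4}: no change
Constraint 4 (W < V) on D(W)={2,4} D(V)={5,7}: no change
So after all 4 constraints: D(W) = {2,4}

Answer: {2,4}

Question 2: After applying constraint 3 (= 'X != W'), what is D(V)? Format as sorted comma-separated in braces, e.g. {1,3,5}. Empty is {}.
Constraint 1 (V != W) on D(V)={3,5,7} D(W)={2,4,5,6,7}: no change
Constraint 2 (X + W = V) on D(X)={3,4,6,7} D(W)={2,4,5,6,7} D(V)={3,5,7}: X {3,4,6,7}->{3}; W {2,4,5,6,7}->{2,4}; V {3,5,7}->{5,7}
Constraint 3 (X != W) on D(X)={3} D(W)={2,4}: no change
So after constraint 3: D(V) = {5,7}

Answer: {5,7}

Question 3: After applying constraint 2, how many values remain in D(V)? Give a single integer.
Constraint 1 (V != W) on D(V)={3,5,7} D(W)={2,4,5,6,7}: no change
Constraint 2 (X + W = V) on D(X)={3,4,6,7} D(W)={2,4,5,6,7} D(V)={3,5,7}: X {3,4,6,7}->{3}; W {2,4,5,6,7}->{2,4}; V {3,5,7}->{5,7}
So after constraint 2: D(V)={5,7}, size = 2

Answer: 2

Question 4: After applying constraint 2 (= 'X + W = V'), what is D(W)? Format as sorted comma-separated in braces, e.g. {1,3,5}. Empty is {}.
Answer: {2,4}

Derivation:
Constraint 1 (V != W) on D(V)={3,5,7} D(W)={2,4,5,6,7}: no change
Constraint 2 (X + W = V) on D(X)={3,4,6,7} D(W)={2,4,5,6,7} D(V)={3,5,7}: X {3,4,6,7}->{3}; W {2,4,5,6,7}->{2,4}; V {3,5,7}->{5,7}
So after constraint 2: D(W) = {2,4}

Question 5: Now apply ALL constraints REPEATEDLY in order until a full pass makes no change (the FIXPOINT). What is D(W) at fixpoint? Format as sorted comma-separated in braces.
pass 0 (initial): D(W)={2,4,5,6,7}
pass 1: V {3,5,7}->{5,7}; W {2,4,5,6,7}->{2,4}; X {3,4,6,7}->{3}
pass 2: no change
Fixpoint after 2 passes: D(W) = {2,4}

Answer: {2,4}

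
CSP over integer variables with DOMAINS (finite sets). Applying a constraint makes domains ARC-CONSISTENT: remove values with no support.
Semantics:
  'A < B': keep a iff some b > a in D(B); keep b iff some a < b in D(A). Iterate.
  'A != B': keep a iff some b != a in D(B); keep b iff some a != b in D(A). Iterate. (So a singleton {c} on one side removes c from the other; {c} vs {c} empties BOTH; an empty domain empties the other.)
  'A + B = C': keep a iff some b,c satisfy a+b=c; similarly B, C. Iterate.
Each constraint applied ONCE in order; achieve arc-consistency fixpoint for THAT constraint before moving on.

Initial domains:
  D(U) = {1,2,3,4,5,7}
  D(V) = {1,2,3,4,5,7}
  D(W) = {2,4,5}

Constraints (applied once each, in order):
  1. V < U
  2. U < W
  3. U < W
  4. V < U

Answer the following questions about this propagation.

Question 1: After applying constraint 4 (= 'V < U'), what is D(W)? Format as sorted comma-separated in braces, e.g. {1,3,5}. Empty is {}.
Constraint 1 (V < U) on D(V)={1,2,3,4,5,7} D(U)={1,2,3,4,5,7}: V {1,2,3,4,5,7}->{1,2,3,4,5}; U {1,2,3,4,5,7}->{2,3,4,5,7}
Constraint 2 (U < W) on D(U)={2,3,4,5,7} D(W)={2,4,5}: U {2,3,4,5,7}->{2,3,4}; W {2,4,5}->{4,5}
Constraint 3 (U < W) on D(U)={2,3,4} D(W)={4,5}: no change
Constraint 4 (V < U) on D(V)={1,2,3,4,5} D(U)={2,3,4}: V {1,2,3,4,5}->{1,2,3}
So after constraint 4: D(W) = {4,5}

Answer: {4,5}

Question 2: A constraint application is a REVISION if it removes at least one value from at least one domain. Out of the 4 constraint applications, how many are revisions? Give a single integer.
Constraint 1 (V < U) on D(V)={1,2,3,4,5,7} D(U)={1,2,3,4,5,7}: V {1,2,3,4,5,7}->{1,2,3,4,5}; U {1,2,3,4,5,7}->{2,3,4,5,7} => REVISION
Constraint 2 (U < W) on D(U)={2,3,4,5,7} D(W)={2,4,5}: U {2,3,4,5,7}->{2,3,4}; W {2,4,5}->{4,5} => REVISION
Constraint 3 (U < W) on D(U)={2,3,4} D(W)={4,5}: no change => not a revision
Constraint 4 (V < U) on D(V)={1,2,3,4,5} D(U)={2,3,4}: V {1,2,3,4,5}->{1,2,3} => REVISION
Total revisions = 3

Answer: 3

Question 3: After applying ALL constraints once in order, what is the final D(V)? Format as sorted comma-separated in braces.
Answer: {1,2,3}

Derivation:
Constraint 1 (V < U) on D(V)={1,2,3,4,5,7} D(U)={1,2,3,4,5,7}: V {1,2,3,4,5,7}->{1,2,3,4,5}; U {1,2,3,4,5,7}->{2,3,4,5,7}
Constraint 2 (U < W) on D(U)={2,3,4,5,7} D(W)={2,4,5}: U {2,3,4,5,7}->{2,3,4}; W {2,4,5}->{4,5}
Constraint 3 (U < W) on D(U)={2,3,4} D(W)={4,5}: no change
Constraint 4 (V < U) on D(V)={1,2,3,4,5} D(U)={2,3,4}: V {1,2,3,4,5}->{1,2,3}
So after all 4 constraints: D(V) = {1,2,3}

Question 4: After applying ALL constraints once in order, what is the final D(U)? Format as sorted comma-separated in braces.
Answer: {2,3,4}

Derivation:
Constraint 1 (V < U) on D(V)={1,2,3,4,5,7} D(U)={1,2,3,4,5,7}: V {1,2,3,4,5,7}->{1,2,3,4,5}; U {1,2,3,4,5,7}->{2,3,4,5,7}
Constraint 2 (U < W) on D(U)={2,3,4,5,7} D(W)={2,4,5}: U {2,3,4,5,7}->{2,3,4}; W {2,4,5}->{4,5}
Constraint 3 (U < W) on D(U)={2,3,4} D(W)={4,5}: no change
Constraint 4 (V < U) on D(V)={1,2,3,4,5} D(U)={2,3,4}: V {1,2,3,4,5}->{1,2,3}
So after all 4 constraints: D(U) = {2,3,4}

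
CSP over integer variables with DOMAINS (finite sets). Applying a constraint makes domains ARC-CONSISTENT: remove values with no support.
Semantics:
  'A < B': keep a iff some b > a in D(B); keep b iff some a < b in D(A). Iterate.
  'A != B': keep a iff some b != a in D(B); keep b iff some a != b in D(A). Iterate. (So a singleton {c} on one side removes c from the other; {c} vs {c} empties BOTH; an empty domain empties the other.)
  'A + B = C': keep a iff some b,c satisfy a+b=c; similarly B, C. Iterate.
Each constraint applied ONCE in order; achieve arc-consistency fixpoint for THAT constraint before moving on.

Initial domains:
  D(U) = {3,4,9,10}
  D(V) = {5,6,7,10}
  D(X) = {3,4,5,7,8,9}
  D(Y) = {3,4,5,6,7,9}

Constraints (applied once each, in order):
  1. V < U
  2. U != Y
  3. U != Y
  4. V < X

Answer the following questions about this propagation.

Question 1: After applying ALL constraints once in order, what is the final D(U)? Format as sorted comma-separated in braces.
Constraint 1 (V < U) on D(V)={5,6,7,10} D(U)={3,4,9,10}: V {5,6,7,10}->{5,6,7}; U {3,4,9,10}->{9,10}
Constraint 2 (U != Y) on D(U)={9,10} D(Y)={3,4,5,6,7,9}: no change
Constraint 3 (U != Y) on D(U)={9,10} D(Y)={3,4,5,6,7,9}: no change
Constraint 4 (V < X) on D(V)={5,6,7} D(X)={3,4,5,7,8,9}: X {3,4,5,7,8,9}->{7,8,9}
So after all 4 constraints: D(U) = {9,10}

Answer: {9,10}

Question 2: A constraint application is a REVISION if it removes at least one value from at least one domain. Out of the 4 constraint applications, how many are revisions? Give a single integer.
Constraint 1 (V < U) on D(V)={5,6,7,10} D(U)={3,4,9,10}: V {5,6,7,10}->{5,6,7}; U {3,4,9,10}->{9,10} => REVISION
Constraint 2 (U != Y) on D(U)={9,10} D(Y)={3,4,5,6,7,9}: no change => not a revision
Constraint 3 (U != Y) on D(U)={9,10} D(Y)={3,4,5,6,7,9}: no change => not a revision
Constraint 4 (V < X) on D(V)={5,6,7} D(X)={3,4,5,7,8,9}: X {3,4,5,7,8,9}->{7,8,9} => REVISION
Total revisions = 2

Answer: 2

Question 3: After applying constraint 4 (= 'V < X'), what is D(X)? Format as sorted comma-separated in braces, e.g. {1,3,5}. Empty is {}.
Answer: {7,8,9}

Derivation:
Constraint 1 (V < U) on D(V)={5,6,7,10} D(U)={3,4,9,10}: V {5,6,7,10}->{5,6,7}; U {3,4,9,10}->{9,10}
Constraint 2 (U != Y) on D(U)={9,10} D(Y)={3,4,5,6,7,9}: no change
Constraint 3 (U != Y) on D(U)={9,10} D(Y)={3,4,5,6,7,9}: no change
Constraint 4 (V < X) on D(V)={5,6,7} D(X)={3,4,5,7,8,9}: X {3,4,5,7,8,9}->{7,8,9}
So after constraint 4: D(X) = {7,8,9}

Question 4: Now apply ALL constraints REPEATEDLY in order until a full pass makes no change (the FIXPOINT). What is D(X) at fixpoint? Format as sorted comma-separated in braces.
pass 0 (initial): D(X)={3,4,5,7,8,9}
pass 1: U {3,4,9,10}->{9,10}; V {5,6,7,10}->{5,6,7}; X {3,4,5,7,8,9}->{7,8,9}
pass 2: no change
Fixpoint after 2 passes: D(X) = {7,8,9}

Answer: {7,8,9}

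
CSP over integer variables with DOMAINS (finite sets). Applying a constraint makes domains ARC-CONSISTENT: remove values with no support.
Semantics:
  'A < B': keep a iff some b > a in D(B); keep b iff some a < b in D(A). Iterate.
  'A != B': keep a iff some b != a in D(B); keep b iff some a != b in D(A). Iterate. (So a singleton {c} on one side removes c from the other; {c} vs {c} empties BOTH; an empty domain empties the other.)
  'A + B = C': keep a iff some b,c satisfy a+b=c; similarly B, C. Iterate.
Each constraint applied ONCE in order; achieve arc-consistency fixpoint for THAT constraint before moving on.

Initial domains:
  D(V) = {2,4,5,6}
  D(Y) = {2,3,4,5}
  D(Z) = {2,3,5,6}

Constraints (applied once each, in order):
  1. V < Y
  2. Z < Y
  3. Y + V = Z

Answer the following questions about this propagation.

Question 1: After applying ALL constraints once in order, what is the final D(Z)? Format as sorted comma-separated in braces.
Answer: {}

Derivation:
Constraint 1 (V < Y) on D(V)={2,4,5,6} D(Y)={2,3,4,5}: V {2,4,5,6}->{2,4}; Y {2,3,4,5}->{3,4,5}
Constraint 2 (Z < Y) on D(Z)={2,3,5,6} D(Y)={3,4,5}: Z {2,3,5,6}->{2,3}
Constraint 3 (Y + V = Z) on D(Y)={3,4,5} D(V)={2,4} D(Z)={2,3}: Y {3,4,5}->{}; V {2,4}->{}; Z {2,3}->{}
So after all 3 constraints: D(Z) = {}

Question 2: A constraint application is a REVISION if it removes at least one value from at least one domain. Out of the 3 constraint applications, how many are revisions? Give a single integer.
Answer: 3

Derivation:
Constraint 1 (V < Y) on D(V)={2,4,5,6} D(Y)={2,3,4,5}: V {2,4,5,6}->{2,4}; Y {2,3,4,5}->{3,4,5} => REVISION
Constraint 2 (Z < Y) on D(Z)={2,3,5,6} D(Y)={3,4,5}: Z {2,3,5,6}->{2,3} => REVISION
Constraint 3 (Y + V = Z) on D(Y)={3,4,5} D(V)={2,4} D(Z)={2,3}: Y {3,4,5}->{}; V {2,4}->{}; Z {2,3}->{} => REVISION
Total revisions = 3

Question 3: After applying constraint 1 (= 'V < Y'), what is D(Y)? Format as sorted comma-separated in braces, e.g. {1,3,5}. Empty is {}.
Constraint 1 (V < Y) on D(V)={2,4,5,6} D(Y)={2,3,4,5}: V {2,4,5,6}->{2,4}; Y {2,3,4,5}->{3,4,5}
So after constraint 1: D(Y) = {3,4,5}

Answer: {3,4,5}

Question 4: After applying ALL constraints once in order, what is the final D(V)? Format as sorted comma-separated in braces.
Answer: {}

Derivation:
Constraint 1 (V < Y) on D(V)={2,4,5,6} D(Y)={2,3,4,5}: V {2,4,5,6}->{2,4}; Y {2,3,4,5}->{3,4,5}
Constraint 2 (Z < Y) on D(Z)={2,3,5,6} D(Y)={3,4,5}: Z {2,3,5,6}->{2,3}
Constraint 3 (Y + V = Z) on D(Y)={3,4,5} D(V)={2,4} D(Z)={2,3}: Y {3,4,5}->{}; V {2,4}->{}; Z {2,3}->{}
So after all 3 constraints: D(V) = {}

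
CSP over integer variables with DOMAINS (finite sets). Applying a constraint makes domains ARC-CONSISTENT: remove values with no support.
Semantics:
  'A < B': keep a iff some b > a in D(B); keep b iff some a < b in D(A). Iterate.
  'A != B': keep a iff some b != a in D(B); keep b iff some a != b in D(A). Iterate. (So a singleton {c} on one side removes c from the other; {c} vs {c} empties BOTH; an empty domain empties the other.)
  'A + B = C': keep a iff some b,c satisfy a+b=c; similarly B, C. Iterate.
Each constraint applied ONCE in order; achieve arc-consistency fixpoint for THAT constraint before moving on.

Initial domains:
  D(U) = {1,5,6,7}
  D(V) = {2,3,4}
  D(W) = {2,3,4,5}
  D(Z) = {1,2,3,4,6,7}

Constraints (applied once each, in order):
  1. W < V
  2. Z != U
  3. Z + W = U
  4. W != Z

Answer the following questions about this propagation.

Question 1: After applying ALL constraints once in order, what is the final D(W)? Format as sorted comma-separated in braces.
Answer: {2,3}

Derivation:
Constraint 1 (W < V) on D(W)={2,3,4,5} D(V)={2,3,4}: W {2,3,4,5}->{2,3}; V {2,3,4}->{3,4}
Constraint 2 (Z != U) on D(Z)={1,2,3,4,6,7} D(U)={1,5,6,7}: no change
Constraint 3 (Z + W = U) on D(Z)={1,2,3,4,6,7} D(W)={2,3} D(U)={1,5,6,7}: Z {1,2,3,4,6,7}->{2,3,4}; U {1,5,6,7}->{5,6,7}
Constraint 4 (W != Z) on D(W)={2,3} D(Z)={2,3,4}: no change
So after all 4 constraints: D(W) = {2,3}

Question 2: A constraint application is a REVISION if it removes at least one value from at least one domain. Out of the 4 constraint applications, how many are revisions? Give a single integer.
Answer: 2

Derivation:
Constraint 1 (W < V) on D(W)={2,3,4,5} D(V)={2,3,4}: W {2,3,4,5}->{2,3}; V {2,3,4}->{3,4} => REVISION
Constraint 2 (Z != U) on D(Z)={1,2,3,4,6,7} D(U)={1,5,6,7}: no change => not a revision
Constraint 3 (Z + W = U) on D(Z)={1,2,3,4,6,7} D(W)={2,3} D(U)={1,5,6,7}: Z {1,2,3,4,6,7}->{2,3,4}; U {1,5,6,7}->{5,6,7} => REVISION
Constraint 4 (W != Z) on D(W)={2,3} D(Z)={2,3,4}: no change => not a revision
Total revisions = 2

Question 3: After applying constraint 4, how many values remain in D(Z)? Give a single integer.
Constraint 1 (W < V) on D(W)={2,3,4,5} D(V)={2,3,4}: W {2,3,4,5}->{2,3}; V {2,3,4}->{3,4}
Constraint 2 (Z != U) on D(Z)={1,2,3,4,6,7} D(U)={1,5,6,7}: no change
Constraint 3 (Z + W = U) on D(Z)={1,2,3,4,6,7} D(W)={2,3} D(U)={1,5,6,7}: Z {1,2,3,4,6,7}->{2,3,4}; U {1,5,6,7}->{5,6,7}
Constraint 4 (W != Z) on D(W)={2,3} D(Z)={2,3,4}: no change
So after constraint 4: D(Z)={2,3,4}, size = 3

Answer: 3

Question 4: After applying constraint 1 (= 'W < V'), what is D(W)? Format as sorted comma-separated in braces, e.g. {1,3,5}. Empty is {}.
Constraint 1 (W < V) on D(W)={2,3,4,5} D(V)={2,3,4}: W {2,3,4,5}->{2,3}; V {2,3,4}->{3,4}
So after constraint 1: D(W) = {2,3}

Answer: {2,3}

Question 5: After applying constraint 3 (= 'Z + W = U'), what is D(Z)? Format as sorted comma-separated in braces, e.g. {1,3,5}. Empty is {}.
Answer: {2,3,4}

Derivation:
Constraint 1 (W < V) on D(W)={2,3,4,5} D(V)={2,3,4}: W {2,3,4,5}->{2,3}; V {2,3,4}->{3,4}
Constraint 2 (Z != U) on D(Z)={1,2,3,4,6,7} D(U)={1,5,6,7}: no change
Constraint 3 (Z + W = U) on D(Z)={1,2,3,4,6,7} D(W)={2,3} D(U)={1,5,6,7}: Z {1,2,3,4,6,7}->{2,3,4}; U {1,5,6,7}->{5,6,7}
So after constraint 3: D(Z) = {2,3,4}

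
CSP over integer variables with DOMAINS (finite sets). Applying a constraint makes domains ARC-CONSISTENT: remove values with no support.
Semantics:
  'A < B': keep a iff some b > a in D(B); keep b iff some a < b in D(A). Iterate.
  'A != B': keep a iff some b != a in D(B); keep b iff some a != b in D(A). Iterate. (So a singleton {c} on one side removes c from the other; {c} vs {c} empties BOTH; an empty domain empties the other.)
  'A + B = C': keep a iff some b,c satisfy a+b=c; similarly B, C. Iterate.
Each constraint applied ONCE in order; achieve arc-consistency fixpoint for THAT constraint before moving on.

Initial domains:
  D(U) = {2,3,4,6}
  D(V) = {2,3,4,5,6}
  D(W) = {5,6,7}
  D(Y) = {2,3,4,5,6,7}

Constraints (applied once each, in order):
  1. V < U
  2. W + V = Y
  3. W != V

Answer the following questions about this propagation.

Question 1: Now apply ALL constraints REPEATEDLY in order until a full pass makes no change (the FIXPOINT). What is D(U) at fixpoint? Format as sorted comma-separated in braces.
pass 0 (initial): D(U)={2,3,4,6}
pass 1: U {2,3,4,6}->{3,4,6}; V {2,3,4,5,6}->{2}; W {5,6,7}->{5}; Y {2,3,4,5,6,7}->{7}
pass 2: no change
Fixpoint after 2 passes: D(U) = {3,4,6}

Answer: {3,4,6}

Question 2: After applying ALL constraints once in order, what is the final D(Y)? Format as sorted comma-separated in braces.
Answer: {7}

Derivation:
Constraint 1 (V < U) on D(V)={2,3,4,5,6} D(U)={2,3,4,6}: V {2,3,4,5,6}->{2,3,4,5}; U {2,3,4,6}->{3,4,6}
Constraint 2 (W + V = Y) on D(W)={5,6,7} D(V)={2,3,4,5} D(Y)={2,3,4,5,6,7}: W {5,6,7}->{5}; V {2,3,4,5}->{2}; Y {2,3,4,5,6,7}->{7}
Constraint 3 (W != V) on D(W)={5} D(V)={2}: no change
So after all 3 constraints: D(Y) = {7}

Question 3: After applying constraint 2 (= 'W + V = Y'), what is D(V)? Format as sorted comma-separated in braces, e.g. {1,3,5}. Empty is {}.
Constraint 1 (V < U) on D(V)={2,3,4,5,6} D(U)={2,3,4,6}: V {2,3,4,5,6}->{2,3,4,5}; U {2,3,4,6}->{3,4,6}
Constraint 2 (W + V = Y) on D(W)={5,6,7} D(V)={2,3,4,5} D(Y)={2,3,4,5,6,7}: W {5,6,7}->{5}; V {2,3,4,5}->{2}; Y {2,3,4,5,6,7}->{7}
So after constraint 2: D(V) = {2}

Answer: {2}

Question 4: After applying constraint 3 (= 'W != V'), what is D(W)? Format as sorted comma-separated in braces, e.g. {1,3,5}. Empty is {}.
Answer: {5}

Derivation:
Constraint 1 (V < U) on D(V)={2,3,4,5,6} D(U)={2,3,4,6}: V {2,3,4,5,6}->{2,3,4,5}; U {2,3,4,6}->{3,4,6}
Constraint 2 (W + V = Y) on D(W)={5,6,7} D(V)={2,3,4,5} D(Y)={2,3,4,5,6,7}: W {5,6,7}->{5}; V {2,3,4,5}->{2}; Y {2,3,4,5,6,7}->{7}
Constraint 3 (W != V) on D(W)={5} D(V)={2}: no change
So after constraint 3: D(W) = {5}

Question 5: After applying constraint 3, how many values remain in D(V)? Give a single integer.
Constraint 1 (V < U) on D(V)={2,3,4,5,6} D(U)={2,3,4,6}: V {2,3,4,5,6}->{2,3,4,5}; U {2,3,4,6}->{3,4,6}
Constraint 2 (W + V = Y) on D(W)={5,6,7} D(V)={2,3,4,5} D(Y)={2,3,4,5,6,7}: W {5,6,7}->{5}; V {2,3,4,5}->{2}; Y {2,3,4,5,6,7}->{7}
Constraint 3 (W != V) on D(W)={5} D(V)={2}: no change
So after constraint 3: D(V)={2}, size = 1

Answer: 1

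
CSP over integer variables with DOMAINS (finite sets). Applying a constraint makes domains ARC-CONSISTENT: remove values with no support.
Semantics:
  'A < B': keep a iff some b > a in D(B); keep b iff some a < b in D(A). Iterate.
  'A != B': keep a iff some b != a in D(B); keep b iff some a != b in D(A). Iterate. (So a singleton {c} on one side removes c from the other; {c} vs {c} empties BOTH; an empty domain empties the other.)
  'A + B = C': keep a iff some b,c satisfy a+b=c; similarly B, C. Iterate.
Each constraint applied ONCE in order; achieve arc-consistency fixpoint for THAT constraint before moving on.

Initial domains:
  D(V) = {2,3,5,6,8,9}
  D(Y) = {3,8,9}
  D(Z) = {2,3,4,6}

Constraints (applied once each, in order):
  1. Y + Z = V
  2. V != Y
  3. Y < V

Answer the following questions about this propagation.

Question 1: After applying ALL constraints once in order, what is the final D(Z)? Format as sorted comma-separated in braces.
Answer: {2,3,6}

Derivation:
Constraint 1 (Y + Z = V) on D(Y)={3,8,9} D(Z)={2,3,4,6} D(V)={2,3,5,6,8,9}: Y {3,8,9}->{3}; Z {2,3,4,6}->{2,3,6}; V {2,3,5,6,8,9}->{5,6,9}
Constraint 2 (V != Y) on D(V)={5,6,9} D(Y)={3}: no change
Constraint 3 (Y < V) on D(Y)={3} D(V)={5,6,9}: no change
So after all 3 constraints: D(Z) = {2,3,6}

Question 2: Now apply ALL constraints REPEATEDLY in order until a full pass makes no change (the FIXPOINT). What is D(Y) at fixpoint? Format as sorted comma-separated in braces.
pass 0 (initial): D(Y)={3,8,9}
pass 1: V {2,3,5,6,8,9}->{5,6,9}; Y {3,8,9}->{3}; Z {2,3,4,6}->{2,3,6}
pass 2: no change
Fixpoint after 2 passes: D(Y) = {3}

Answer: {3}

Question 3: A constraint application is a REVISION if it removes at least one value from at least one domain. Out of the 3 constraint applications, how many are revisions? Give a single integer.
Constraint 1 (Y + Z = V) on D(Y)={3,8,9} D(Z)={2,3,4,6} D(V)={2,3,5,6,8,9}: Y {3,8,9}->{3}; Z {2,3,4,6}->{2,3,6}; V {2,3,5,6,8,9}->{5,6,9} => REVISION
Constraint 2 (V != Y) on D(V)={5,6,9} D(Y)={3}: no change => not a revision
Constraint 3 (Y < V) on D(Y)={3} D(V)={5,6,9}: no change => not a revision
Total revisions = 1

Answer: 1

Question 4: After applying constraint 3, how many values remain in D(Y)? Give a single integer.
Constraint 1 (Y + Z = V) on D(Y)={3,8,9} D(Z)={2,3,4,6} D(V)={2,3,5,6,8,9}: Y {3,8,9}->{3}; Z {2,3,4,6}->{2,3,6}; V {2,3,5,6,8,9}->{5,6,9}
Constraint 2 (V != Y) on D(V)={5,6,9} D(Y)={3}: no change
Constraint 3 (Y < V) on D(Y)={3} D(V)={5,6,9}: no change
So after constraint 3: D(Y)={3}, size = 1

Answer: 1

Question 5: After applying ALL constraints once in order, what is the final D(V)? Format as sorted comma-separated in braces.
Constraint 1 (Y + Z = V) on D(Y)={3,8,9} D(Z)={2,3,4,6} D(V)={2,3,5,6,8,9}: Y {3,8,9}->{3}; Z {2,3,4,6}->{2,3,6}; V {2,3,5,6,8,9}->{5,6,9}
Constraint 2 (V != Y) on D(V)={5,6,9} D(Y)={3}: no change
Constraint 3 (Y < V) on D(Y)={3} D(V)={5,6,9}: no change
So after all 3 constraints: D(V) = {5,6,9}

Answer: {5,6,9}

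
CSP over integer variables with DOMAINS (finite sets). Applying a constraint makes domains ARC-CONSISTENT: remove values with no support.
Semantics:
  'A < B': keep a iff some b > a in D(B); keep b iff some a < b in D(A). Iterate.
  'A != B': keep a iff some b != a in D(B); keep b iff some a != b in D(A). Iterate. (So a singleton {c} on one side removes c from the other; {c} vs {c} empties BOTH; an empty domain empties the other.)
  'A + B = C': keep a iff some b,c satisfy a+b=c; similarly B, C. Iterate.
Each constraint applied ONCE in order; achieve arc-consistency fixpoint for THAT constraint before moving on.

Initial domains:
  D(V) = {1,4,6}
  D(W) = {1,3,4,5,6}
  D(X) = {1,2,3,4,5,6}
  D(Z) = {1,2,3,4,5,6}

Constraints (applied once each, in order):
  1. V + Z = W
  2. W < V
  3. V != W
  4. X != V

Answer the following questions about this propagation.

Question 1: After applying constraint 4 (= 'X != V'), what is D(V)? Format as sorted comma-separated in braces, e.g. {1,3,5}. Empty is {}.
Answer: {4}

Derivation:
Constraint 1 (V + Z = W) on D(V)={1,4,6} D(Z)={1,2,3,4,5,6} D(W)={1,3,4,5,6}: V {1,4,6}->{1,4}; Z {1,2,3,4,5,6}->{1,2,3,4,5}; W {1,3,4,5,6}->{3,4,5,6}
Constraint 2 (W < V) on D(W)={3,4,5,6} D(V)={1,4}: W {3,4,5,6}->{3}; V {1,4}->{4}
Constraint 3 (V != W) on D(V)={4} D(W)={3}: no change
Constraint 4 (X != V) on D(X)={1,2,3,4,5,6} D(V)={4}: X {1,2,3,4,5,6}->{1,2,3,5,6}
So after constraint 4: D(V) = {4}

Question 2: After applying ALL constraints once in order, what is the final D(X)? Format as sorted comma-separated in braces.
Constraint 1 (V + Z = W) on D(V)={1,4,6} D(Z)={1,2,3,4,5,6} D(W)={1,3,4,5,6}: V {1,4,6}->{1,4}; Z {1,2,3,4,5,6}->{1,2,3,4,5}; W {1,3,4,5,6}->{3,4,5,6}
Constraint 2 (W < V) on D(W)={3,4,5,6} D(V)={1,4}: W {3,4,5,6}->{3}; V {1,4}->{4}
Constraint 3 (V != W) on D(V)={4} D(W)={3}: no change
Constraint 4 (X != V) on D(X)={1,2,3,4,5,6} D(V)={4}: X {1,2,3,4,5,6}->{1,2,3,5,6}
So after all 4 constraints: D(X) = {1,2,3,5,6}

Answer: {1,2,3,5,6}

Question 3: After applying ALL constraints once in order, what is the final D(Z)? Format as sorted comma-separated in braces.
Constraint 1 (V + Z = W) on D(V)={1,4,6} D(Z)={1,2,3,4,5,6} D(W)={1,3,4,5,6}: V {1,4,6}->{1,4}; Z {1,2,3,4,5,6}->{1,2,3,4,5}; W {1,3,4,5,6}->{3,4,5,6}
Constraint 2 (W < V) on D(W)={3,4,5,6} D(V)={1,4}: W {3,4,5,6}->{3}; V {1,4}->{4}
Constraint 3 (V != W) on D(V)={4} D(W)={3}: no change
Constraint 4 (X != V) on D(X)={1,2,3,4,5,6} D(V)={4}: X {1,2,3,4,5,6}->{1,2,3,5,6}
So after all 4 constraints: D(Z) = {1,2,3,4,5}

Answer: {1,2,3,4,5}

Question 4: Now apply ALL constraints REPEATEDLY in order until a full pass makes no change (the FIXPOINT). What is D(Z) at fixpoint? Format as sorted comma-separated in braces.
Answer: {}

Derivation:
pass 0 (initial): D(Z)={1,2,3,4,5,6}
pass 1: V {1,4,6}->{4}; W {1,3,4,5,6}->{3}; X {1,2,3,4,5,6}->{1,2,3,5,6}; Z {1,2,3,4,5,6}->{1,2,3,4,5}
pass 2: V {4}->{}; W {3}->{}; X {1,2,3,5,6}->{}; Z {1,2,3,4,5}->{}
pass 3: no change
Fixpoint after 3 passes: D(Z) = {}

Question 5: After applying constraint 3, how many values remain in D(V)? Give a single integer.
Answer: 1

Derivation:
Constraint 1 (V + Z = W) on D(V)={1,4,6} D(Z)={1,2,3,4,5,6} D(W)={1,3,4,5,6}: V {1,4,6}->{1,4}; Z {1,2,3,4,5,6}->{1,2,3,4,5}; W {1,3,4,5,6}->{3,4,5,6}
Constraint 2 (W < V) on D(W)={3,4,5,6} D(V)={1,4}: W {3,4,5,6}->{3}; V {1,4}->{4}
Constraint 3 (V != W) on D(V)={4} D(W)={3}: no change
So after constraint 3: D(V)={4}, size = 1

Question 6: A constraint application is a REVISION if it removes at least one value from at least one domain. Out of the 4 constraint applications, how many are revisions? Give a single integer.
Answer: 3

Derivation:
Constraint 1 (V + Z = W) on D(V)={1,4,6} D(Z)={1,2,3,4,5,6} D(W)={1,3,4,5,6}: V {1,4,6}->{1,4}; Z {1,2,3,4,5,6}->{1,2,3,4,5}; W {1,3,4,5,6}->{3,4,5,6} => REVISION
Constraint 2 (W < V) on D(W)={3,4,5,6} D(V)={1,4}: W {3,4,5,6}->{3}; V {1,4}->{4} => REVISION
Constraint 3 (V != W) on D(V)={4} D(W)={3}: no change => not a revision
Constraint 4 (X != V) on D(X)={1,2,3,4,5,6} D(V)={4}: X {1,2,3,4,5,6}->{1,2,3,5,6} => REVISION
Total revisions = 3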